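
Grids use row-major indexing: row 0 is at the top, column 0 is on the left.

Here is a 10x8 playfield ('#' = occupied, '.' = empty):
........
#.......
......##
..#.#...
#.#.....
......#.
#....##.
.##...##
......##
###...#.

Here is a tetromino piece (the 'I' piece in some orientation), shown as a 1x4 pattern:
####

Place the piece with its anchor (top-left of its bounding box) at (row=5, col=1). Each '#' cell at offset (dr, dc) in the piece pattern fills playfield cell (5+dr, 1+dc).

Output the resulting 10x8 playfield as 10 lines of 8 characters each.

Answer: ........
#.......
......##
..#.#...
#.#.....
.####.#.
#....##.
.##...##
......##
###...#.

Derivation:
Fill (5+0,1+0) = (5,1)
Fill (5+0,1+1) = (5,2)
Fill (5+0,1+2) = (5,3)
Fill (5+0,1+3) = (5,4)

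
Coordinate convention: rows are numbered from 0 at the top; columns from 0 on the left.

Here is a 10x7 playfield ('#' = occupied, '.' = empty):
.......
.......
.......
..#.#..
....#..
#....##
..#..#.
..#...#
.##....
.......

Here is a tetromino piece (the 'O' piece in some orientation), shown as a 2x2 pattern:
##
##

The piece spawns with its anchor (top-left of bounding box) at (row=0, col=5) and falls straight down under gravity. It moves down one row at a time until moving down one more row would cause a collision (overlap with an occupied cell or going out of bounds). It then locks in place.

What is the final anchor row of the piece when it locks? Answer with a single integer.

Answer: 3

Derivation:
Spawn at (row=0, col=5). Try each row:
  row 0: fits
  row 1: fits
  row 2: fits
  row 3: fits
  row 4: blocked -> lock at row 3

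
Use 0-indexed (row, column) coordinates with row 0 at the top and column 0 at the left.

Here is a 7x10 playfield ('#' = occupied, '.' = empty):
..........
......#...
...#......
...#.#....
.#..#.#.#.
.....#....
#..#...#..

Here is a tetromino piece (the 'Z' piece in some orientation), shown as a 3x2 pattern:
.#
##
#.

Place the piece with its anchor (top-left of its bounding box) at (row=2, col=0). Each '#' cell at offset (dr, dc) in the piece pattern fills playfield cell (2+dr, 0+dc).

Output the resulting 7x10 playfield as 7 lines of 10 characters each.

Answer: ..........
......#...
.#.#......
##.#.#....
##..#.#.#.
.....#....
#..#...#..

Derivation:
Fill (2+0,0+1) = (2,1)
Fill (2+1,0+0) = (3,0)
Fill (2+1,0+1) = (3,1)
Fill (2+2,0+0) = (4,0)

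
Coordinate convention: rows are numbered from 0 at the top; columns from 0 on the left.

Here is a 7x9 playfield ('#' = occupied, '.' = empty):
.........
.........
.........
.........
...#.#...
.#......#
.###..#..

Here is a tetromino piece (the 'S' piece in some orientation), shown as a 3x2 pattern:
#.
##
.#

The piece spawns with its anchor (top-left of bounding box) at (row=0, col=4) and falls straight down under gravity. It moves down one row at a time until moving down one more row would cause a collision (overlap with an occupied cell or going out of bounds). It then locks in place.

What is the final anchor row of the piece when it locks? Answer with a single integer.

Spawn at (row=0, col=4). Try each row:
  row 0: fits
  row 1: fits
  row 2: blocked -> lock at row 1

Answer: 1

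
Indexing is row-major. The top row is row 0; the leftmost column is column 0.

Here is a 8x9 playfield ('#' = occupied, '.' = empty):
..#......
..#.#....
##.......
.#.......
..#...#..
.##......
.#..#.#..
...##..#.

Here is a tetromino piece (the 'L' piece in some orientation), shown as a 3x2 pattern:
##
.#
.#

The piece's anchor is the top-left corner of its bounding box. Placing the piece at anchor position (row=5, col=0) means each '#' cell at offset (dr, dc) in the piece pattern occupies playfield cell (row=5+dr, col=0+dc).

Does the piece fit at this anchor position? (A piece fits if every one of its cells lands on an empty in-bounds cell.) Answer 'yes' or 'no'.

Answer: no

Derivation:
Check each piece cell at anchor (5, 0):
  offset (0,0) -> (5,0): empty -> OK
  offset (0,1) -> (5,1): occupied ('#') -> FAIL
  offset (1,1) -> (6,1): occupied ('#') -> FAIL
  offset (2,1) -> (7,1): empty -> OK
All cells valid: no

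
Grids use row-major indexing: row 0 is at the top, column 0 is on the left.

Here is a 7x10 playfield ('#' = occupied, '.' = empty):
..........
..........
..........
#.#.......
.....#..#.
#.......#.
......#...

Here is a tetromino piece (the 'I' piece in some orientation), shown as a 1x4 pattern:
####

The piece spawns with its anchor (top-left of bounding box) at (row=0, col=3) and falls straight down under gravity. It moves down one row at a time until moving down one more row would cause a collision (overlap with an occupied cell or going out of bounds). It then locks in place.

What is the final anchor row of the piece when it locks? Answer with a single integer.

Answer: 3

Derivation:
Spawn at (row=0, col=3). Try each row:
  row 0: fits
  row 1: fits
  row 2: fits
  row 3: fits
  row 4: blocked -> lock at row 3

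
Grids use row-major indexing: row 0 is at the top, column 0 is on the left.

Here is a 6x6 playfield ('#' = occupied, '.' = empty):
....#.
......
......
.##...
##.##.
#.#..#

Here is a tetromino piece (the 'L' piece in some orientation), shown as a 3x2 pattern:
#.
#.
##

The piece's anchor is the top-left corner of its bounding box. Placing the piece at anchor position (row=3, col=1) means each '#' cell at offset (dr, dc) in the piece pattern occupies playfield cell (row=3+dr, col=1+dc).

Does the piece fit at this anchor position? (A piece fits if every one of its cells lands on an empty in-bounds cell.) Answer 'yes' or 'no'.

Answer: no

Derivation:
Check each piece cell at anchor (3, 1):
  offset (0,0) -> (3,1): occupied ('#') -> FAIL
  offset (1,0) -> (4,1): occupied ('#') -> FAIL
  offset (2,0) -> (5,1): empty -> OK
  offset (2,1) -> (5,2): occupied ('#') -> FAIL
All cells valid: no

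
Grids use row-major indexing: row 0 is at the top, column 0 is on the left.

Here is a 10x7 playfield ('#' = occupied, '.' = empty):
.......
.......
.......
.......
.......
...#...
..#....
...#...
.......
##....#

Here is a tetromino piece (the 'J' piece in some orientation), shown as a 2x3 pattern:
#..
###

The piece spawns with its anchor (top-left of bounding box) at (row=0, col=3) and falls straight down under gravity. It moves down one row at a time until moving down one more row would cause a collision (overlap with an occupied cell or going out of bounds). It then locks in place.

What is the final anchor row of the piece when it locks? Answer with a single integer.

Answer: 3

Derivation:
Spawn at (row=0, col=3). Try each row:
  row 0: fits
  row 1: fits
  row 2: fits
  row 3: fits
  row 4: blocked -> lock at row 3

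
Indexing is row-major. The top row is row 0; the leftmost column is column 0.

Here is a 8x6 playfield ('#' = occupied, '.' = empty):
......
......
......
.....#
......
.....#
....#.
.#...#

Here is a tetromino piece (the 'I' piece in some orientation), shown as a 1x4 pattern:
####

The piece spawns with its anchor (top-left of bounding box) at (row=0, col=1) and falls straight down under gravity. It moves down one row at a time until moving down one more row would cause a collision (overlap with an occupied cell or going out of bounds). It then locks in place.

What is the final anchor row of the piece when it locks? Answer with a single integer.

Answer: 5

Derivation:
Spawn at (row=0, col=1). Try each row:
  row 0: fits
  row 1: fits
  row 2: fits
  row 3: fits
  row 4: fits
  row 5: fits
  row 6: blocked -> lock at row 5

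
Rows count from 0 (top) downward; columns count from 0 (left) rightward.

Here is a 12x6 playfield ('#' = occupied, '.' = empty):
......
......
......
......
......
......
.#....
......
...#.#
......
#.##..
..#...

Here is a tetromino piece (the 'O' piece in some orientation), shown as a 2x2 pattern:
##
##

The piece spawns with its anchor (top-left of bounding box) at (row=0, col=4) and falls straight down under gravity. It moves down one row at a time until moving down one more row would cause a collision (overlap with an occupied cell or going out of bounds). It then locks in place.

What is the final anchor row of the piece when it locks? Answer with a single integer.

Spawn at (row=0, col=4). Try each row:
  row 0: fits
  row 1: fits
  row 2: fits
  row 3: fits
  row 4: fits
  row 5: fits
  row 6: fits
  row 7: blocked -> lock at row 6

Answer: 6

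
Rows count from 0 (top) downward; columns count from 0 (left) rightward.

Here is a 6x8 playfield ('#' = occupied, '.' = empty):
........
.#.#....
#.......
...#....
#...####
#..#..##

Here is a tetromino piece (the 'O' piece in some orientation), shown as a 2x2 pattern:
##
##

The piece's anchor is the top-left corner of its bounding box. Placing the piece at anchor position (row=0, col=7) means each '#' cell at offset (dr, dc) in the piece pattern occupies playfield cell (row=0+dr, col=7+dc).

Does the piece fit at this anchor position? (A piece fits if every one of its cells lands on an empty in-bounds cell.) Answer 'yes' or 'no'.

Answer: no

Derivation:
Check each piece cell at anchor (0, 7):
  offset (0,0) -> (0,7): empty -> OK
  offset (0,1) -> (0,8): out of bounds -> FAIL
  offset (1,0) -> (1,7): empty -> OK
  offset (1,1) -> (1,8): out of bounds -> FAIL
All cells valid: no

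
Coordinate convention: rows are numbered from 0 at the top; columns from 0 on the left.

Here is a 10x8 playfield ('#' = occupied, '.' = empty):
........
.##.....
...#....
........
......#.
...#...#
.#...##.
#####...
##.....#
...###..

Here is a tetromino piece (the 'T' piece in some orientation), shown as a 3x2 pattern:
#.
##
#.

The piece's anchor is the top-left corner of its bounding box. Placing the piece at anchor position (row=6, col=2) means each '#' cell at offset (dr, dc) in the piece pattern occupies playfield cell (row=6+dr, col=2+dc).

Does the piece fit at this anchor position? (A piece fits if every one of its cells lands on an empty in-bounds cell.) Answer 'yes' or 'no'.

Check each piece cell at anchor (6, 2):
  offset (0,0) -> (6,2): empty -> OK
  offset (1,0) -> (7,2): occupied ('#') -> FAIL
  offset (1,1) -> (7,3): occupied ('#') -> FAIL
  offset (2,0) -> (8,2): empty -> OK
All cells valid: no

Answer: no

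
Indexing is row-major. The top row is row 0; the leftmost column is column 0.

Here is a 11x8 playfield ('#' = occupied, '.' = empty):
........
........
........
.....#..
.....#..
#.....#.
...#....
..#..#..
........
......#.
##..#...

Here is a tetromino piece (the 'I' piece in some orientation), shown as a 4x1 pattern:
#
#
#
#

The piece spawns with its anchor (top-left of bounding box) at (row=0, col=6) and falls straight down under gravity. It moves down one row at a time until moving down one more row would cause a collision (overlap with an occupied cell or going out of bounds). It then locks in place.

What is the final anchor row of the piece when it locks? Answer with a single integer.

Spawn at (row=0, col=6). Try each row:
  row 0: fits
  row 1: fits
  row 2: blocked -> lock at row 1

Answer: 1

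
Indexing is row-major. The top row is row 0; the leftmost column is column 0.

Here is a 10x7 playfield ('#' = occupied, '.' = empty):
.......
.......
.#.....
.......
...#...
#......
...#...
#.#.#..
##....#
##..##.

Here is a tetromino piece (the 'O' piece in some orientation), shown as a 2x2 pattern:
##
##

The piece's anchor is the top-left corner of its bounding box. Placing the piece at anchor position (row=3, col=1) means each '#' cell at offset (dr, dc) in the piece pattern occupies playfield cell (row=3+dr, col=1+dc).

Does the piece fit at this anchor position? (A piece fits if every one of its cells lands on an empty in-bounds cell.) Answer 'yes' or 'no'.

Answer: yes

Derivation:
Check each piece cell at anchor (3, 1):
  offset (0,0) -> (3,1): empty -> OK
  offset (0,1) -> (3,2): empty -> OK
  offset (1,0) -> (4,1): empty -> OK
  offset (1,1) -> (4,2): empty -> OK
All cells valid: yes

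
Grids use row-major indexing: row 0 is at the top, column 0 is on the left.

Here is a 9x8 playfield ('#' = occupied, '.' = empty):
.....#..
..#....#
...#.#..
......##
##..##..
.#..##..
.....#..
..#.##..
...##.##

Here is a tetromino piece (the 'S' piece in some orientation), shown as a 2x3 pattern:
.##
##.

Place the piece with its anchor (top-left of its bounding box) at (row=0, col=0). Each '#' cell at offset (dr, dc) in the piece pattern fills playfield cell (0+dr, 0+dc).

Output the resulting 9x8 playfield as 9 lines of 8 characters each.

Answer: .##..#..
###....#
...#.#..
......##
##..##..
.#..##..
.....#..
..#.##..
...##.##

Derivation:
Fill (0+0,0+1) = (0,1)
Fill (0+0,0+2) = (0,2)
Fill (0+1,0+0) = (1,0)
Fill (0+1,0+1) = (1,1)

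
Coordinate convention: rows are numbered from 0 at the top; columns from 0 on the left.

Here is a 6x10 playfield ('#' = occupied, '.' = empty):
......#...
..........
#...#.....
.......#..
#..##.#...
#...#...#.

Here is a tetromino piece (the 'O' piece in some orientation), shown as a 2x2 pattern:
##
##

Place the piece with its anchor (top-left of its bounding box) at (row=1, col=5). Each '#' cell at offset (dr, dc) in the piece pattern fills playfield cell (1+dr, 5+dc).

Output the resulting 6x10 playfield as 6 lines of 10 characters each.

Answer: ......#...
.....##...
#...###...
.......#..
#..##.#...
#...#...#.

Derivation:
Fill (1+0,5+0) = (1,5)
Fill (1+0,5+1) = (1,6)
Fill (1+1,5+0) = (2,5)
Fill (1+1,5+1) = (2,6)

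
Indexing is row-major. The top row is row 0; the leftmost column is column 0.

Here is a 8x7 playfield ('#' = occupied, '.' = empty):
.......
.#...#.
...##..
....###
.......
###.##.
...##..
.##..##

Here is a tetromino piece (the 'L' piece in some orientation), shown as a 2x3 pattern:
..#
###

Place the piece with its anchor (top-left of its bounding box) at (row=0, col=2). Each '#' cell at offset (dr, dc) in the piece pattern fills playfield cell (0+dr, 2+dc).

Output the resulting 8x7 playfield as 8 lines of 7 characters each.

Fill (0+0,2+2) = (0,4)
Fill (0+1,2+0) = (1,2)
Fill (0+1,2+1) = (1,3)
Fill (0+1,2+2) = (1,4)

Answer: ....#..
.#####.
...##..
....###
.......
###.##.
...##..
.##..##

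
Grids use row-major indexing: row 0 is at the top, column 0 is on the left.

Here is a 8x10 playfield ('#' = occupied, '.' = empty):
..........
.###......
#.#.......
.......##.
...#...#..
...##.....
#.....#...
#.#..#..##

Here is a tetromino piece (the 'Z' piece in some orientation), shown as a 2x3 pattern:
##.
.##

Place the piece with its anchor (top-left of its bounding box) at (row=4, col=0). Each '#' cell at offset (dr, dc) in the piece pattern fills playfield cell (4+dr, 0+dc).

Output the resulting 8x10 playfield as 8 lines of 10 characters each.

Answer: ..........
.###......
#.#.......
.......##.
##.#...#..
.####.....
#.....#...
#.#..#..##

Derivation:
Fill (4+0,0+0) = (4,0)
Fill (4+0,0+1) = (4,1)
Fill (4+1,0+1) = (5,1)
Fill (4+1,0+2) = (5,2)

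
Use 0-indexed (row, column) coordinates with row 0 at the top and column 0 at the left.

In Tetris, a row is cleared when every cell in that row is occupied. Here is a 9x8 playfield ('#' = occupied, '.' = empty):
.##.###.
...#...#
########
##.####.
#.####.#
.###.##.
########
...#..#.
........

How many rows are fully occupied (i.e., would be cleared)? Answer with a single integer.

Answer: 2

Derivation:
Check each row:
  row 0: 3 empty cells -> not full
  row 1: 6 empty cells -> not full
  row 2: 0 empty cells -> FULL (clear)
  row 3: 2 empty cells -> not full
  row 4: 2 empty cells -> not full
  row 5: 3 empty cells -> not full
  row 6: 0 empty cells -> FULL (clear)
  row 7: 6 empty cells -> not full
  row 8: 8 empty cells -> not full
Total rows cleared: 2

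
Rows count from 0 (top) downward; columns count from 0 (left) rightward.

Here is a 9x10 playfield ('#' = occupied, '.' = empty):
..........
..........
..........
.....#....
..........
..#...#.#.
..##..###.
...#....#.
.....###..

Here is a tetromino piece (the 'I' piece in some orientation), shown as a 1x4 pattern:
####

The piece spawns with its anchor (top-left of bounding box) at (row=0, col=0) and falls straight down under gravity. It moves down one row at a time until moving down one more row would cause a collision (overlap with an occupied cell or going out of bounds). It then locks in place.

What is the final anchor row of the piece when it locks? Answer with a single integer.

Spawn at (row=0, col=0). Try each row:
  row 0: fits
  row 1: fits
  row 2: fits
  row 3: fits
  row 4: fits
  row 5: blocked -> lock at row 4

Answer: 4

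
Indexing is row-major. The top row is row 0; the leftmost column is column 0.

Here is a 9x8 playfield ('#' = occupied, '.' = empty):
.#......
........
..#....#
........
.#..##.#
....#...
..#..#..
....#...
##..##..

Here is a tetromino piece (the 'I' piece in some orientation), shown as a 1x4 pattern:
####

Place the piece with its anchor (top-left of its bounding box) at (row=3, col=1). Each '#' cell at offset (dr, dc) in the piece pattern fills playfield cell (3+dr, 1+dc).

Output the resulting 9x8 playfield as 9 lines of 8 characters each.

Fill (3+0,1+0) = (3,1)
Fill (3+0,1+1) = (3,2)
Fill (3+0,1+2) = (3,3)
Fill (3+0,1+3) = (3,4)

Answer: .#......
........
..#....#
.####...
.#..##.#
....#...
..#..#..
....#...
##..##..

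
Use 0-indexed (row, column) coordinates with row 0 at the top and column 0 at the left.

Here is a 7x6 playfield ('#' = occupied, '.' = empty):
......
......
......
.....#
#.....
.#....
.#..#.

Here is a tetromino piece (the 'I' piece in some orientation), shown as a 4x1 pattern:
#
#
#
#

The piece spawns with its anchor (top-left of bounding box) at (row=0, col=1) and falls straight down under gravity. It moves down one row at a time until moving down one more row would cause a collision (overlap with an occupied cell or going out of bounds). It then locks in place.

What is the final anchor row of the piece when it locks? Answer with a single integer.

Spawn at (row=0, col=1). Try each row:
  row 0: fits
  row 1: fits
  row 2: blocked -> lock at row 1

Answer: 1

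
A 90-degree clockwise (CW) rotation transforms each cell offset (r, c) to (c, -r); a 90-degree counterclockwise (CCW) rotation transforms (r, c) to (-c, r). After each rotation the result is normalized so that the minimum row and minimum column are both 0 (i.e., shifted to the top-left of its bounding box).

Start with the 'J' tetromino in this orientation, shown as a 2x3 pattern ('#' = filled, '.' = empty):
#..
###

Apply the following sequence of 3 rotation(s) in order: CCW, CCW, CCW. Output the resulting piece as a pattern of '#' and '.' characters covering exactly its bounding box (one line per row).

Answer: ##
#.
#.

Derivation:
Start:
#..
###
After rotation 1 (CCW):
.#
.#
##
After rotation 2 (CCW):
###
..#
After rotation 3 (CCW):
##
#.
#.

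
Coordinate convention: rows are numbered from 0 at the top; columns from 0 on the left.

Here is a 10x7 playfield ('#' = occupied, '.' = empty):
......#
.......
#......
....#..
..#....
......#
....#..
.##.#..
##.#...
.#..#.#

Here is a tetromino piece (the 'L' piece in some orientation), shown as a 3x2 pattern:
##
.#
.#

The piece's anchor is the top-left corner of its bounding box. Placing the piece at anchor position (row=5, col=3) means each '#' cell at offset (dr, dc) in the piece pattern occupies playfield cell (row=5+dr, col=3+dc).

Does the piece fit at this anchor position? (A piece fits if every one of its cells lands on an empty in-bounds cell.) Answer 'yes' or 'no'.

Answer: no

Derivation:
Check each piece cell at anchor (5, 3):
  offset (0,0) -> (5,3): empty -> OK
  offset (0,1) -> (5,4): empty -> OK
  offset (1,1) -> (6,4): occupied ('#') -> FAIL
  offset (2,1) -> (7,4): occupied ('#') -> FAIL
All cells valid: no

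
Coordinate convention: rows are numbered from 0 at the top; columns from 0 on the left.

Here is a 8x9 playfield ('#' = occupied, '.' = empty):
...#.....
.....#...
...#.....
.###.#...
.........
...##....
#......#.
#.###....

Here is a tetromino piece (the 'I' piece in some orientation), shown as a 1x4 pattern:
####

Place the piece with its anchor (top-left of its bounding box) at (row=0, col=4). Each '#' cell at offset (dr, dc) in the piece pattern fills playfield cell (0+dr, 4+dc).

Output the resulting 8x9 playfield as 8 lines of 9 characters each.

Answer: ...#####.
.....#...
...#.....
.###.#...
.........
...##....
#......#.
#.###....

Derivation:
Fill (0+0,4+0) = (0,4)
Fill (0+0,4+1) = (0,5)
Fill (0+0,4+2) = (0,6)
Fill (0+0,4+3) = (0,7)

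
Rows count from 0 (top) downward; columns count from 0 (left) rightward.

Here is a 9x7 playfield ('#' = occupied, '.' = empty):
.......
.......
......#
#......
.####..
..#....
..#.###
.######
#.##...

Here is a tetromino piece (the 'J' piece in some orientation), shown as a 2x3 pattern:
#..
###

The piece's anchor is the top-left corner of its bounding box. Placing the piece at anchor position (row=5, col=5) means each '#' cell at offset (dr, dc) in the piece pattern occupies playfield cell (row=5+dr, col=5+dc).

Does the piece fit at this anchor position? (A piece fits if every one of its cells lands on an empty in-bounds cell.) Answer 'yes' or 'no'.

Answer: no

Derivation:
Check each piece cell at anchor (5, 5):
  offset (0,0) -> (5,5): empty -> OK
  offset (1,0) -> (6,5): occupied ('#') -> FAIL
  offset (1,1) -> (6,6): occupied ('#') -> FAIL
  offset (1,2) -> (6,7): out of bounds -> FAIL
All cells valid: no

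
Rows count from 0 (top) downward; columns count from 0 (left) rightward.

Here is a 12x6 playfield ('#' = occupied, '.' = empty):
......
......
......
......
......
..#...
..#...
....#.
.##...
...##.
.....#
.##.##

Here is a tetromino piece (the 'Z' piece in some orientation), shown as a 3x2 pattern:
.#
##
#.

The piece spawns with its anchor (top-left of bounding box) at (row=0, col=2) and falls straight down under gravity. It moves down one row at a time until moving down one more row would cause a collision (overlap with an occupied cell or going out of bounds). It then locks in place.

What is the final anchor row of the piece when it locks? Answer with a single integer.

Spawn at (row=0, col=2). Try each row:
  row 0: fits
  row 1: fits
  row 2: fits
  row 3: blocked -> lock at row 2

Answer: 2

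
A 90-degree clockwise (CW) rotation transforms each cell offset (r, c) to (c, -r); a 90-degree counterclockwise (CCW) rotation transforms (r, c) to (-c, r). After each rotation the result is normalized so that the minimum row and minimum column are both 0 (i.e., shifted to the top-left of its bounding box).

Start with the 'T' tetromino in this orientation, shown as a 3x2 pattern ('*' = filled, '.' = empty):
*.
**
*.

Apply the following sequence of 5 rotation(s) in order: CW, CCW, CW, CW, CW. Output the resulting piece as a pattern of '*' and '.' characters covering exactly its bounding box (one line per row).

Start:
*.
**
*.
After rotation 1 (CW):
***
.*.
After rotation 2 (CCW):
*.
**
*.
After rotation 3 (CW):
***
.*.
After rotation 4 (CW):
.*
**
.*
After rotation 5 (CW):
.*.
***

Answer: .*.
***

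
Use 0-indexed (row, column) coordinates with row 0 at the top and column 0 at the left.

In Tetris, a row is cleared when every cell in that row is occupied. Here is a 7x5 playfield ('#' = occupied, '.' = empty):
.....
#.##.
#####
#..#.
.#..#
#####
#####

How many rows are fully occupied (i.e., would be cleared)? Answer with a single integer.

Check each row:
  row 0: 5 empty cells -> not full
  row 1: 2 empty cells -> not full
  row 2: 0 empty cells -> FULL (clear)
  row 3: 3 empty cells -> not full
  row 4: 3 empty cells -> not full
  row 5: 0 empty cells -> FULL (clear)
  row 6: 0 empty cells -> FULL (clear)
Total rows cleared: 3

Answer: 3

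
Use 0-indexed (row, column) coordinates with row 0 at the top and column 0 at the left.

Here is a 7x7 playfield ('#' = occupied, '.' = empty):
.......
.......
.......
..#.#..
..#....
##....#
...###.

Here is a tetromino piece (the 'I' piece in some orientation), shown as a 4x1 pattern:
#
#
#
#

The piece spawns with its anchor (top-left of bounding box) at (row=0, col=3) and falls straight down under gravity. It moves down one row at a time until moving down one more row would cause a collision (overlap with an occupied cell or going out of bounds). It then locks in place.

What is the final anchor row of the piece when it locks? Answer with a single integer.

Spawn at (row=0, col=3). Try each row:
  row 0: fits
  row 1: fits
  row 2: fits
  row 3: blocked -> lock at row 2

Answer: 2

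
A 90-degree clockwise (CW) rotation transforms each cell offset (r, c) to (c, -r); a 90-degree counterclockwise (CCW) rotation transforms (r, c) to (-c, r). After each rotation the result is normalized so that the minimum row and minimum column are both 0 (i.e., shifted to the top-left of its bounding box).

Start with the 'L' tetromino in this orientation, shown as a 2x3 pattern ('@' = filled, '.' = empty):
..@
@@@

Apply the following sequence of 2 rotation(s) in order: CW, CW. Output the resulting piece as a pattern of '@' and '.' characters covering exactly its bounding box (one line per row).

Start:
..@
@@@
After rotation 1 (CW):
@.
@.
@@
After rotation 2 (CW):
@@@
@..

Answer: @@@
@..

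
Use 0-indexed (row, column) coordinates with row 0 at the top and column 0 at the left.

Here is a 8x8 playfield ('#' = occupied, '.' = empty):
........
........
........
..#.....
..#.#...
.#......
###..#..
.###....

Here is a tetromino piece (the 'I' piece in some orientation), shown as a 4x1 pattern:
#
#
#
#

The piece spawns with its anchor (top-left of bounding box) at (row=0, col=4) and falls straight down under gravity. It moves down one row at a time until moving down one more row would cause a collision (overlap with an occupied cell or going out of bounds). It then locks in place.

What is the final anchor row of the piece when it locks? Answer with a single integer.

Answer: 0

Derivation:
Spawn at (row=0, col=4). Try each row:
  row 0: fits
  row 1: blocked -> lock at row 0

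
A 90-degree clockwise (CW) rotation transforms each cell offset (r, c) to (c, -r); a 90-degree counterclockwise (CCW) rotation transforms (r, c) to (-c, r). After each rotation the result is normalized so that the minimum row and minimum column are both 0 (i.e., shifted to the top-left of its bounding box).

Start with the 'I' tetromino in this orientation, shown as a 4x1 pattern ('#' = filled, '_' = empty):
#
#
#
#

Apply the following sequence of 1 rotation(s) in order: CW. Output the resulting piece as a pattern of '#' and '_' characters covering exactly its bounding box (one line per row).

Answer: ####

Derivation:
Start:
#
#
#
#
After rotation 1 (CW):
####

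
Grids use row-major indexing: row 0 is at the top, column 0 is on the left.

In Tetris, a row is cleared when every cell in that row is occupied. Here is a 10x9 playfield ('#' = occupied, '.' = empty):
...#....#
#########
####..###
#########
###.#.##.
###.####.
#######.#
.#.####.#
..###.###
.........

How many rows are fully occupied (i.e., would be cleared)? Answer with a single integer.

Check each row:
  row 0: 7 empty cells -> not full
  row 1: 0 empty cells -> FULL (clear)
  row 2: 2 empty cells -> not full
  row 3: 0 empty cells -> FULL (clear)
  row 4: 3 empty cells -> not full
  row 5: 2 empty cells -> not full
  row 6: 1 empty cell -> not full
  row 7: 3 empty cells -> not full
  row 8: 3 empty cells -> not full
  row 9: 9 empty cells -> not full
Total rows cleared: 2

Answer: 2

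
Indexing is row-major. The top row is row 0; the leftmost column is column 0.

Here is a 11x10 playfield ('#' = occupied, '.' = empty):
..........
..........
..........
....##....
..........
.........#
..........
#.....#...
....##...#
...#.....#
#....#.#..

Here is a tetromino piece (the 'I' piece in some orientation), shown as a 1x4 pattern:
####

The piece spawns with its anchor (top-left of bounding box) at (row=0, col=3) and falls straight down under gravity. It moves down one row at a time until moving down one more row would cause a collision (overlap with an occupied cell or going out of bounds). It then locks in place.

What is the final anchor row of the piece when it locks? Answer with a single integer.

Answer: 2

Derivation:
Spawn at (row=0, col=3). Try each row:
  row 0: fits
  row 1: fits
  row 2: fits
  row 3: blocked -> lock at row 2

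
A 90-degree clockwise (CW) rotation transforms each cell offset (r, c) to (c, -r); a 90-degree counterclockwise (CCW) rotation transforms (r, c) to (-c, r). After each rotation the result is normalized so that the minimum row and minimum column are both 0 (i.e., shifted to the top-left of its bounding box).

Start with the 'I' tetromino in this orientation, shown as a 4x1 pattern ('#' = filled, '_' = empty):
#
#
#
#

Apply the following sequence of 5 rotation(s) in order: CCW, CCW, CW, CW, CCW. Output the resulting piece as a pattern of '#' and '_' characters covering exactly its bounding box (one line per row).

Start:
#
#
#
#
After rotation 1 (CCW):
####
After rotation 2 (CCW):
#
#
#
#
After rotation 3 (CW):
####
After rotation 4 (CW):
#
#
#
#
After rotation 5 (CCW):
####

Answer: ####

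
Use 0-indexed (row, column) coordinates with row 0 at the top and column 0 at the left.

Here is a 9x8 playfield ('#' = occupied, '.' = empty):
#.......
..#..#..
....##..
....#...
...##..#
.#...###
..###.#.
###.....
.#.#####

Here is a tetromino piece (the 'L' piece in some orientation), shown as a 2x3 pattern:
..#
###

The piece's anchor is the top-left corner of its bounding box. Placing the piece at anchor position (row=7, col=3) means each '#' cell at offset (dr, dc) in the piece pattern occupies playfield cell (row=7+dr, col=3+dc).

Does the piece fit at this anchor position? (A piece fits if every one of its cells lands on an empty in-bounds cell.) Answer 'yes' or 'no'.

Check each piece cell at anchor (7, 3):
  offset (0,2) -> (7,5): empty -> OK
  offset (1,0) -> (8,3): occupied ('#') -> FAIL
  offset (1,1) -> (8,4): occupied ('#') -> FAIL
  offset (1,2) -> (8,5): occupied ('#') -> FAIL
All cells valid: no

Answer: no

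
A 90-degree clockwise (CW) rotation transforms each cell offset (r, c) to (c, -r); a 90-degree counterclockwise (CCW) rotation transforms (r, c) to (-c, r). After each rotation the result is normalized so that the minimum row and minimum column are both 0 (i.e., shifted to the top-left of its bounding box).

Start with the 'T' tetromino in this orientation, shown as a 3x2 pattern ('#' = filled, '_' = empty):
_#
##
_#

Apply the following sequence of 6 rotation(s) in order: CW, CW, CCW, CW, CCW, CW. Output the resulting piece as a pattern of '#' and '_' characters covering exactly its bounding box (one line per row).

Answer: #_
##
#_

Derivation:
Start:
_#
##
_#
After rotation 1 (CW):
_#_
###
After rotation 2 (CW):
#_
##
#_
After rotation 3 (CCW):
_#_
###
After rotation 4 (CW):
#_
##
#_
After rotation 5 (CCW):
_#_
###
After rotation 6 (CW):
#_
##
#_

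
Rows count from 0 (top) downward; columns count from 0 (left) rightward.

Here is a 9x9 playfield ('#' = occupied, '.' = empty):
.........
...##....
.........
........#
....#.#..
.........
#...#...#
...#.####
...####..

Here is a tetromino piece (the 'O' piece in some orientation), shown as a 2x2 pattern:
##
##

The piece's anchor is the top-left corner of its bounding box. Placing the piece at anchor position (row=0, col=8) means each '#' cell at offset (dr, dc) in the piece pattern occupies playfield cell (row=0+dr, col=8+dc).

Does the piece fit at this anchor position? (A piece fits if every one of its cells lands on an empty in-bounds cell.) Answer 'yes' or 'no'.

Check each piece cell at anchor (0, 8):
  offset (0,0) -> (0,8): empty -> OK
  offset (0,1) -> (0,9): out of bounds -> FAIL
  offset (1,0) -> (1,8): empty -> OK
  offset (1,1) -> (1,9): out of bounds -> FAIL
All cells valid: no

Answer: no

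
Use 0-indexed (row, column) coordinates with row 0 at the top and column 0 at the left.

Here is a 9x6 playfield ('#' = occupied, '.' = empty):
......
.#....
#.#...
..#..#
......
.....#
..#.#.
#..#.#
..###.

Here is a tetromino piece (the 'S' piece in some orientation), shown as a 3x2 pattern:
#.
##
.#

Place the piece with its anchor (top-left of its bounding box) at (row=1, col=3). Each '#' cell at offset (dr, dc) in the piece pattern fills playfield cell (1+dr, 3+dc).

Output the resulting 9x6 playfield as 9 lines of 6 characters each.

Fill (1+0,3+0) = (1,3)
Fill (1+1,3+0) = (2,3)
Fill (1+1,3+1) = (2,4)
Fill (1+2,3+1) = (3,4)

Answer: ......
.#.#..
#.###.
..#.##
......
.....#
..#.#.
#..#.#
..###.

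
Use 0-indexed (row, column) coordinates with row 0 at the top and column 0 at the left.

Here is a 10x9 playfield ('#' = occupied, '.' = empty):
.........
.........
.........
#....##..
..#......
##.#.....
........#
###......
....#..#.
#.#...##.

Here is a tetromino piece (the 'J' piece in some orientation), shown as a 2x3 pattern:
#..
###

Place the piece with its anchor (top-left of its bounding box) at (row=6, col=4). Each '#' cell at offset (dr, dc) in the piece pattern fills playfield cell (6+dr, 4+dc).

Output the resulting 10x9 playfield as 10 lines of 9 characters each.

Answer: .........
.........
.........
#....##..
..#......
##.#.....
....#...#
###.###..
....#..#.
#.#...##.

Derivation:
Fill (6+0,4+0) = (6,4)
Fill (6+1,4+0) = (7,4)
Fill (6+1,4+1) = (7,5)
Fill (6+1,4+2) = (7,6)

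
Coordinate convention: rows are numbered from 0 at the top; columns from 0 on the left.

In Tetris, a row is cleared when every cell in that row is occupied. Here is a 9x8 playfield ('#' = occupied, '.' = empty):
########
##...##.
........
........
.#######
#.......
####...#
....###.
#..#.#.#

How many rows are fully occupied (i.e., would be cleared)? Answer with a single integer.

Answer: 1

Derivation:
Check each row:
  row 0: 0 empty cells -> FULL (clear)
  row 1: 4 empty cells -> not full
  row 2: 8 empty cells -> not full
  row 3: 8 empty cells -> not full
  row 4: 1 empty cell -> not full
  row 5: 7 empty cells -> not full
  row 6: 3 empty cells -> not full
  row 7: 5 empty cells -> not full
  row 8: 4 empty cells -> not full
Total rows cleared: 1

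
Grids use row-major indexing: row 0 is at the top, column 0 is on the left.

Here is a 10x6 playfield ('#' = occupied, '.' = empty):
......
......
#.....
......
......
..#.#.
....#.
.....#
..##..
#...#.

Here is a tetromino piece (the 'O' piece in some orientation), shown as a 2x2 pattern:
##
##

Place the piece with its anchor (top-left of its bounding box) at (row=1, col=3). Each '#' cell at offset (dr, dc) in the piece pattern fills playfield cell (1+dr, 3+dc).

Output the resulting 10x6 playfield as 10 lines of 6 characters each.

Fill (1+0,3+0) = (1,3)
Fill (1+0,3+1) = (1,4)
Fill (1+1,3+0) = (2,3)
Fill (1+1,3+1) = (2,4)

Answer: ......
...##.
#..##.
......
......
..#.#.
....#.
.....#
..##..
#...#.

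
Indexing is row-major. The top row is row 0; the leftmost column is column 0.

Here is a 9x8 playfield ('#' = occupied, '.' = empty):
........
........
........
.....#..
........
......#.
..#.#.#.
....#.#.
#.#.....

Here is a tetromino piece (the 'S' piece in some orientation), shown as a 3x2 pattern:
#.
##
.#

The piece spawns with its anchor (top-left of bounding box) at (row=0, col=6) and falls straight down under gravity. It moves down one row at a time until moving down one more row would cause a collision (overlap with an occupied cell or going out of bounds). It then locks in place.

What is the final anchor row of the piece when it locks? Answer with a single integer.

Spawn at (row=0, col=6). Try each row:
  row 0: fits
  row 1: fits
  row 2: fits
  row 3: fits
  row 4: blocked -> lock at row 3

Answer: 3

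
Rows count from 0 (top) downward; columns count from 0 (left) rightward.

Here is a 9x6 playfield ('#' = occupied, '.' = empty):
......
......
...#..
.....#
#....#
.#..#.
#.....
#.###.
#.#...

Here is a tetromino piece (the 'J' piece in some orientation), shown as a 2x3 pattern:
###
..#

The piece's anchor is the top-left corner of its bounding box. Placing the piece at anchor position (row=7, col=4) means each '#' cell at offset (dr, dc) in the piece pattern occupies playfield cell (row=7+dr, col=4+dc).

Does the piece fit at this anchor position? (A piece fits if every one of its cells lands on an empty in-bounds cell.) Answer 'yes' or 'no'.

Check each piece cell at anchor (7, 4):
  offset (0,0) -> (7,4): occupied ('#') -> FAIL
  offset (0,1) -> (7,5): empty -> OK
  offset (0,2) -> (7,6): out of bounds -> FAIL
  offset (1,2) -> (8,6): out of bounds -> FAIL
All cells valid: no

Answer: no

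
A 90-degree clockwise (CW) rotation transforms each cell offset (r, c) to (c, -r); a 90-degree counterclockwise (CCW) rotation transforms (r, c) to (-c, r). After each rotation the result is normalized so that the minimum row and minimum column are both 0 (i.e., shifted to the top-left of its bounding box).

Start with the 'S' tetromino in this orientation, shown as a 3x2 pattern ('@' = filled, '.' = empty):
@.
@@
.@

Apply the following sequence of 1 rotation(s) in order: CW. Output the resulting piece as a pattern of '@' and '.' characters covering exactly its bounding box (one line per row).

Start:
@.
@@
.@
After rotation 1 (CW):
.@@
@@.

Answer: .@@
@@.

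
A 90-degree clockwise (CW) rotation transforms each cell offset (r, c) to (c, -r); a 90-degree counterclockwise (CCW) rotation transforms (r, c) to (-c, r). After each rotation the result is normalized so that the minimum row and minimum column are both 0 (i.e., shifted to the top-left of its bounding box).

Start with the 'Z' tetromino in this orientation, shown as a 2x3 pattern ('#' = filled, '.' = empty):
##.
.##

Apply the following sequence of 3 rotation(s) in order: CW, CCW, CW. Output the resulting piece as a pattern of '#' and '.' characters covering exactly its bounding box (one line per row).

Start:
##.
.##
After rotation 1 (CW):
.#
##
#.
After rotation 2 (CCW):
##.
.##
After rotation 3 (CW):
.#
##
#.

Answer: .#
##
#.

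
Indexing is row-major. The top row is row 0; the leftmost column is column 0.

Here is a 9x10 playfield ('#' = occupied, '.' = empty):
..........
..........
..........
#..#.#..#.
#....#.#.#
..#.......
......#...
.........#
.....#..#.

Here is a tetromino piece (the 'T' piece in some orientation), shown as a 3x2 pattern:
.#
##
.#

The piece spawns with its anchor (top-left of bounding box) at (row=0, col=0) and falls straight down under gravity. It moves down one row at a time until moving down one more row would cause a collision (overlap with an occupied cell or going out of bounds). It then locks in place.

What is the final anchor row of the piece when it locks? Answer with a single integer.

Answer: 1

Derivation:
Spawn at (row=0, col=0). Try each row:
  row 0: fits
  row 1: fits
  row 2: blocked -> lock at row 1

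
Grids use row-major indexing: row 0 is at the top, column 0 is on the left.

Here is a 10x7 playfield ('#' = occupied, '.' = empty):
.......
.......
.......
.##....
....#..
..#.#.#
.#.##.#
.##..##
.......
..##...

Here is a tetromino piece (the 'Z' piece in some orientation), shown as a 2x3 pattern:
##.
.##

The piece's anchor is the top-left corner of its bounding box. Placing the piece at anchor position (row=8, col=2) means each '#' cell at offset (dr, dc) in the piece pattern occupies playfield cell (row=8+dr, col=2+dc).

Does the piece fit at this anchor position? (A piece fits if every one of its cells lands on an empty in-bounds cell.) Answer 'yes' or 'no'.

Check each piece cell at anchor (8, 2):
  offset (0,0) -> (8,2): empty -> OK
  offset (0,1) -> (8,3): empty -> OK
  offset (1,1) -> (9,3): occupied ('#') -> FAIL
  offset (1,2) -> (9,4): empty -> OK
All cells valid: no

Answer: no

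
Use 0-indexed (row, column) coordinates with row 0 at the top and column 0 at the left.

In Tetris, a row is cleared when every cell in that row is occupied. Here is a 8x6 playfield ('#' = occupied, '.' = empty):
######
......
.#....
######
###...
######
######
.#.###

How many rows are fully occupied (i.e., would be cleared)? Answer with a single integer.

Check each row:
  row 0: 0 empty cells -> FULL (clear)
  row 1: 6 empty cells -> not full
  row 2: 5 empty cells -> not full
  row 3: 0 empty cells -> FULL (clear)
  row 4: 3 empty cells -> not full
  row 5: 0 empty cells -> FULL (clear)
  row 6: 0 empty cells -> FULL (clear)
  row 7: 2 empty cells -> not full
Total rows cleared: 4

Answer: 4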